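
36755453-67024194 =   -  30268741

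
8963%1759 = 168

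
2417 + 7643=10060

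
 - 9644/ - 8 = 2411/2 = 1205.50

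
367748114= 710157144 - 342409030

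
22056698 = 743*29686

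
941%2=1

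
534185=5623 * 95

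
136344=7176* 19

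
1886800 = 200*9434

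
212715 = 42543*5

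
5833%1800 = 433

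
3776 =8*472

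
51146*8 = 409168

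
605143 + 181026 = 786169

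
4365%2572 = 1793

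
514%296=218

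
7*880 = 6160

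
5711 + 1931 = 7642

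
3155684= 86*36694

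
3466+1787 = 5253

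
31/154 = 31/154 = 0.20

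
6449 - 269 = 6180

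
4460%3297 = 1163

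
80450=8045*10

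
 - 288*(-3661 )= 1054368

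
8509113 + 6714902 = 15224015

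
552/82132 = 138/20533 = 0.01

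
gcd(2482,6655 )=1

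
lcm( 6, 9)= 18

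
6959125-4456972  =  2502153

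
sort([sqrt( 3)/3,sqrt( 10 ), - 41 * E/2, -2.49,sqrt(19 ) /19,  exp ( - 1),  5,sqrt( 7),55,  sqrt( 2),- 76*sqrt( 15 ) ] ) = [ - 76 * sqrt( 15), - 41*E/2, - 2.49 , sqrt( 19)/19, exp( - 1),sqrt( 3) /3, sqrt( 2),sqrt( 7 ),sqrt( 10),5  ,  55]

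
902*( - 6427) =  - 5797154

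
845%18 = 17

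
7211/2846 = 2 + 1519/2846 =2.53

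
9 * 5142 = 46278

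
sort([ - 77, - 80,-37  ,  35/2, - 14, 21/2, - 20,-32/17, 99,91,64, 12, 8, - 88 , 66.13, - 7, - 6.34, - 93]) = [ - 93, - 88, - 80, - 77, - 37, - 20, - 14, - 7,  -  6.34, - 32/17, 8,21/2, 12, 35/2,64, 66.13,91,99]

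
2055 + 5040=7095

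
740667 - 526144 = 214523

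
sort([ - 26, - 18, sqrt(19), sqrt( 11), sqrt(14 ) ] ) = [ - 26, - 18, sqrt ( 11 ),sqrt(14 ), sqrt(19)]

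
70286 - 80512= -10226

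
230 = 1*230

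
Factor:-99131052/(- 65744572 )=3^1*71^1*116351^1*16436143^( - 1) = 24782763/16436143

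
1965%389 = 20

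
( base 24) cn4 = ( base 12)43A4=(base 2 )1110100101100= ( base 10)7468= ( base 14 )2a16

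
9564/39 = 3188/13 =245.23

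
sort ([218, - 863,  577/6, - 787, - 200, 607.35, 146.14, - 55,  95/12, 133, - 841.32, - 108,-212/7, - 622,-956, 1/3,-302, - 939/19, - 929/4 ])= [- 956, - 863, - 841.32 , - 787,- 622, - 302,-929/4, - 200,-108,  -  55 , - 939/19,-212/7,1/3,95/12 , 577/6  ,  133,  146.14, 218, 607.35]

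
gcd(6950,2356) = 2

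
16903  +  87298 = 104201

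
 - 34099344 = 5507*( - 6192 ) 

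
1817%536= 209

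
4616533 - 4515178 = 101355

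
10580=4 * 2645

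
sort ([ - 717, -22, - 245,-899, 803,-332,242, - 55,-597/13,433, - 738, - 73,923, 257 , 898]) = [-899, - 738, - 717, - 332, - 245,-73, - 55,-597/13, -22, 242, 257,  433, 803,898,923]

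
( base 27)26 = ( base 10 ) 60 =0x3C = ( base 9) 66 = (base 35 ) 1P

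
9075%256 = 115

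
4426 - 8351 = -3925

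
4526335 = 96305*47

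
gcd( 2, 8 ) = 2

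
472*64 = 30208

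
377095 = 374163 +2932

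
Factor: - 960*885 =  - 2^6 * 3^2*5^2*59^1 = - 849600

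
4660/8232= 1165/2058 = 0.57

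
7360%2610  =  2140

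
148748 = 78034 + 70714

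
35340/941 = 37 + 523/941  =  37.56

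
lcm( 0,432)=0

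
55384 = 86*644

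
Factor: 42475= 5^2*1699^1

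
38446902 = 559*68778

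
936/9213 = 312/3071 = 0.10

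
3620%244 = 204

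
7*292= 2044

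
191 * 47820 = 9133620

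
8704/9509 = 8704/9509 = 0.92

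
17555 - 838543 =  - 820988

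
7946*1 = 7946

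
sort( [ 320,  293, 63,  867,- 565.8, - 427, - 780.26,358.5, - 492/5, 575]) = [  -  780.26 , - 565.8,  -  427 , - 492/5,63, 293, 320,358.5,575,  867]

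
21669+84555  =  106224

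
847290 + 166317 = 1013607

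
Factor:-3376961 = -7^1  *482423^1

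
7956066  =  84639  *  94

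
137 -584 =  -447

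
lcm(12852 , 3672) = 25704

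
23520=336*70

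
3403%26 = 23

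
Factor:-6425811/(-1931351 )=3^4*7^2*193^( - 1)*1619^1*10007^(  -  1) 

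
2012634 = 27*74542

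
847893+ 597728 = 1445621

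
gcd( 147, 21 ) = 21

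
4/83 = 4/83 = 0.05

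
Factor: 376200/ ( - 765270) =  - 380/773=   -  2^2*5^1*19^1*773^(-1)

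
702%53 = 13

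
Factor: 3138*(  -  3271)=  -2^1*3^1*523^1*3271^1=- 10264398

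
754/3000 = 377/1500 = 0.25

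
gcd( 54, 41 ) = 1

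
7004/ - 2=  - 3502/1 = - 3502.00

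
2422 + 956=3378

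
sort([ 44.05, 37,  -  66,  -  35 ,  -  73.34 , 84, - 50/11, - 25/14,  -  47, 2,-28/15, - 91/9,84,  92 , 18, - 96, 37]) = [-96, - 73.34, - 66,-47 , - 35, - 91/9,-50/11,-28/15,-25/14, 2, 18,37, 37, 44.05, 84, 84,92] 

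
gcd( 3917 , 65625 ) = 1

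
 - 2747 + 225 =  - 2522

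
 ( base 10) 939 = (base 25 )1ce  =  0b1110101011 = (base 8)1653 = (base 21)22f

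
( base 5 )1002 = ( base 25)52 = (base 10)127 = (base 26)4n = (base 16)7f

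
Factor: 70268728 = 2^3*8783591^1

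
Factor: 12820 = 2^2*5^1 *641^1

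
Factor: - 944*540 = - 509760 =- 2^6 * 3^3*5^1*59^1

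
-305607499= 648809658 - 954417157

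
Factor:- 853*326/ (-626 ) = 163^1 * 313^( - 1) * 853^1 = 139039/313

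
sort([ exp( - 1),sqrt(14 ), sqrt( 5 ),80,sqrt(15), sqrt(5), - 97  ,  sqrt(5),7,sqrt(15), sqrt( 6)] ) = [ -97,exp( - 1),sqrt(5),sqrt( 5 ), sqrt(5 ),sqrt(6),sqrt(14),  sqrt(15), sqrt(15),7,80] 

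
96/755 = 96/755   =  0.13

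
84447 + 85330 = 169777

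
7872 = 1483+6389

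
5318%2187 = 944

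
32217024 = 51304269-19087245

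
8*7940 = 63520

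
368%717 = 368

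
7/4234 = 7/4234 = 0.00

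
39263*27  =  1060101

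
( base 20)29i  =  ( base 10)998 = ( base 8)1746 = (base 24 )1HE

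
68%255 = 68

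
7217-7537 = - 320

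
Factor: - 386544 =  - 2^4*3^1*8053^1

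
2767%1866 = 901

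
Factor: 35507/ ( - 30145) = - 5^ (-1)*6029^( - 1)*35507^1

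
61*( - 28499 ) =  - 1738439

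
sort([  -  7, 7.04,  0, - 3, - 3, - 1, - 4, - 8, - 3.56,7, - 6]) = [ - 8, - 7, - 6,-4,- 3.56 , - 3, - 3, - 1,0,  7,7.04]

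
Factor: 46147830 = 2^1*3^1*5^1 * 1538261^1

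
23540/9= 23540/9 = 2615.56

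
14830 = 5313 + 9517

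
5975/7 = 853 + 4/7 = 853.57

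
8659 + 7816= 16475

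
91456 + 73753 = 165209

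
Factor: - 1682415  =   - 3^2*5^1*7^3*109^1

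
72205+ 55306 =127511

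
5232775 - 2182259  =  3050516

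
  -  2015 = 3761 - 5776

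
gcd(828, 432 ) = 36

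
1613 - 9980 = - 8367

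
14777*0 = 0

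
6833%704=497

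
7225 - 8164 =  - 939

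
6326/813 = 7  +  635/813= 7.78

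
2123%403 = 108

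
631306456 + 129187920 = 760494376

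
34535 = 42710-8175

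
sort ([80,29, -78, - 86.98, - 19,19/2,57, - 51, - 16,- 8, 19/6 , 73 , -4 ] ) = [ - 86.98, - 78, - 51, -19, - 16,  -  8, - 4, 19/6,19/2, 29, 57, 73,80] 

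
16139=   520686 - 504547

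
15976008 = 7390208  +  8585800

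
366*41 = 15006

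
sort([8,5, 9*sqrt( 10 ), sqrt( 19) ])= [ sqrt (19 ),5,8, 9*sqrt ( 10) ] 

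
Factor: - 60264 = - 2^3 * 3^5*31^1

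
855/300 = 2  +  17/20 = 2.85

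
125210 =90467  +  34743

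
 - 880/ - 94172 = 220/23543 = 0.01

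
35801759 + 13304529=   49106288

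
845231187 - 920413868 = - 75182681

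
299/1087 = 299/1087 = 0.28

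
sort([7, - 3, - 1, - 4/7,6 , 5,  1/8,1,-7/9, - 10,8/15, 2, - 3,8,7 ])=[  -  10, - 3, - 3 , - 1,-7/9, - 4/7,1/8, 8/15 , 1,  2,5,6, 7,7, 8] 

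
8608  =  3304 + 5304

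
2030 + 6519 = 8549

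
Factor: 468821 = 468821^1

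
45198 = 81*558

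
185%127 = 58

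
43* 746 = 32078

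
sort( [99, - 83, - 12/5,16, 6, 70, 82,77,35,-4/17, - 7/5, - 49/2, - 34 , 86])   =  [-83,  -  34, - 49/2 ,-12/5, - 7/5, - 4/17,6,16,35,70,77,82,86,99]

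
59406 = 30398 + 29008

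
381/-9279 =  - 1 + 2966/3093 = - 0.04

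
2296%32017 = 2296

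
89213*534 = 47639742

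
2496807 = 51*48957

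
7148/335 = 21+ 113/335 = 21.34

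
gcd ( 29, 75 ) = 1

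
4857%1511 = 324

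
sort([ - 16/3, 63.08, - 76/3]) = [ - 76/3 , -16/3,63.08]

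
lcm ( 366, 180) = 10980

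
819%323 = 173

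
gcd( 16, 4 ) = 4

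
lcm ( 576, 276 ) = 13248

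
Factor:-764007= - 3^1*233^1 * 1093^1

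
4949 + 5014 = 9963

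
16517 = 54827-38310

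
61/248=61/248= 0.25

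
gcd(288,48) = 48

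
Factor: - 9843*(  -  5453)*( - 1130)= - 2^1 * 3^1*5^1*7^1*17^1*19^1*41^1*113^1*193^1 =- 60651483270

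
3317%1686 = 1631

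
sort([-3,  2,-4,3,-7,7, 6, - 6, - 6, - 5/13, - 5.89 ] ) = [-7,-6, - 6, - 5.89, - 4,  -  3 ,-5/13,2,3,6,7 ]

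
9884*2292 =22654128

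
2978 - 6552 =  - 3574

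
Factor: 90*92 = 8280 = 2^3 *3^2*5^1*23^1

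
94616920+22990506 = 117607426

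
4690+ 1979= 6669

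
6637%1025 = 487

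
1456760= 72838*20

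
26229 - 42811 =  - 16582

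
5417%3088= 2329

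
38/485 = 38/485  =  0.08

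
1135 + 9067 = 10202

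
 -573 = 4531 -5104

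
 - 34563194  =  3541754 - 38104948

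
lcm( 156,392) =15288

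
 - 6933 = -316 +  - 6617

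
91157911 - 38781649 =52376262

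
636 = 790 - 154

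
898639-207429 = 691210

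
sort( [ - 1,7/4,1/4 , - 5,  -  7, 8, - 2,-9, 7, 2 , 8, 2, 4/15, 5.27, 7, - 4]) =[ - 9, - 7, - 5  , - 4, - 2, - 1 , 1/4, 4/15,7/4, 2, 2, 5.27, 7, 7, 8, 8]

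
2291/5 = 2291/5=458.20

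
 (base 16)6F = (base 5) 421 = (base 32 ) 3F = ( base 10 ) 111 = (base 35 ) 36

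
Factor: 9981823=37^1*269779^1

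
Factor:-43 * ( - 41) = 41^1*43^1 = 1763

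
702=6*117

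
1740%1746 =1740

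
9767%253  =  153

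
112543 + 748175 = 860718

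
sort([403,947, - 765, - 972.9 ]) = [ - 972.9, - 765,403 , 947]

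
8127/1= 8127 = 8127.00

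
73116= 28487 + 44629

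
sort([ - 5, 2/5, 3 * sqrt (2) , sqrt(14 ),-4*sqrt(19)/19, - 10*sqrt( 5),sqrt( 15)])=[- 10*sqrt( 5), - 5, - 4*sqrt( 19)/19, 2/5, sqrt( 14), sqrt( 15 ),3*sqrt( 2)]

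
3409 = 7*487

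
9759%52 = 35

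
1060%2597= 1060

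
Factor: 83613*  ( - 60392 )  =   - 5049556296  =  - 2^3*3^1*47^1*593^1*7549^1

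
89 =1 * 89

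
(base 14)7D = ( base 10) 111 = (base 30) 3l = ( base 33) 3C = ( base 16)6f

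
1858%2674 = 1858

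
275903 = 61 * 4523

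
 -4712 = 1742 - 6454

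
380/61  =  380/61  =  6.23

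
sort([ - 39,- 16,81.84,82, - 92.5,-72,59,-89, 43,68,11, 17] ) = [-92.5,-89,-72,-39, - 16,11, 17,43,59, 68,  81.84, 82 ]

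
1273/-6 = -213+5/6  =  -212.17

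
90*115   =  10350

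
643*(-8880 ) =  - 5709840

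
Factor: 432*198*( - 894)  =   - 2^6*3^6*11^1*149^1 = - 76469184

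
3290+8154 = 11444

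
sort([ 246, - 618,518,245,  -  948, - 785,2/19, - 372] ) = [ - 948, - 785, - 618,- 372,2/19,245,246, 518]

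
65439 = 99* 661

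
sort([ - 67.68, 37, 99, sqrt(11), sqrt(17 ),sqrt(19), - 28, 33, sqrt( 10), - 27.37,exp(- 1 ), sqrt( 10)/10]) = [ - 67.68 , - 28,- 27.37,sqrt( 10 )/10,exp(-1 ),sqrt( 10 ),sqrt(11),sqrt(17 ),sqrt(19 ), 33,37 , 99]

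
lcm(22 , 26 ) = 286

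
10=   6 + 4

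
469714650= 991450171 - 521735521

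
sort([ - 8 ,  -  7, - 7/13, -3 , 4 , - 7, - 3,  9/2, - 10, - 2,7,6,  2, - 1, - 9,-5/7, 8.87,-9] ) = [ - 10, - 9, - 9, - 8,-7,  -  7, - 3, - 3 , - 2 , - 1,  -  5/7, - 7/13 , 2 , 4 , 9/2, 6,7,  8.87] 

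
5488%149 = 124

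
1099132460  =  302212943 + 796919517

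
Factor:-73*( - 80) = 2^4*5^1*73^1=5840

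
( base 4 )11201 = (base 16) 161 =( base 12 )255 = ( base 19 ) IB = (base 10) 353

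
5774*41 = 236734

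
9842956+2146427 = 11989383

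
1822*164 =298808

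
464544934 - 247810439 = 216734495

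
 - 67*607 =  - 40669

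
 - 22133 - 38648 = - 60781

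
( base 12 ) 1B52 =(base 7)12560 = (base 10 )3374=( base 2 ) 110100101110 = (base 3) 11121222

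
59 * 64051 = 3779009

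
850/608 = 1 + 121/304 =1.40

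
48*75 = 3600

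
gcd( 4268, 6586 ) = 2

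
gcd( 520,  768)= 8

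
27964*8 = 223712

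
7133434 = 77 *92642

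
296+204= 500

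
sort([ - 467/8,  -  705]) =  [ - 705, - 467/8] 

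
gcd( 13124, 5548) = 4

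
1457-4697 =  - 3240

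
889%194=113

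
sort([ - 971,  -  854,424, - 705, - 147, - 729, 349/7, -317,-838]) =[ - 971 , - 854,-838, - 729, - 705, - 317 , - 147, 349/7, 424] 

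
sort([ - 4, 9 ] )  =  [-4, 9] 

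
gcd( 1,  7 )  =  1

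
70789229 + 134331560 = 205120789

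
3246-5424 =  - 2178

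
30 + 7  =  37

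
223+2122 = 2345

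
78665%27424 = 23817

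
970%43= 24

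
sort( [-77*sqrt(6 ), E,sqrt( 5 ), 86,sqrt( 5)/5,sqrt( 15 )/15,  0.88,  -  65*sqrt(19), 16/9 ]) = [ - 65*sqrt(19 ), - 77*sqrt(6),sqrt( 15) /15,  sqrt( 5 )/5,0.88,16/9,  sqrt (5), E,86 ]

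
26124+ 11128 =37252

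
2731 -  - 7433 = 10164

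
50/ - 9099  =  -50/9099 = - 0.01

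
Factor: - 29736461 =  - 769^1*38669^1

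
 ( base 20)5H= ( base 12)99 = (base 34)3f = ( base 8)165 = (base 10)117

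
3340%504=316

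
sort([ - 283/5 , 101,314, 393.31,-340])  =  [ - 340, - 283/5, 101,314,393.31 ]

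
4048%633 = 250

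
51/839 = 51/839  =  0.06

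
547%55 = 52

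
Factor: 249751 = 137^1*1823^1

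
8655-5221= 3434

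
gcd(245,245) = 245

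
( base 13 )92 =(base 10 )119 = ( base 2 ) 1110111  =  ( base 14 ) 87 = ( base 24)4n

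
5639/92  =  5639/92 =61.29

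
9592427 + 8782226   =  18374653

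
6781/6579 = 6781/6579 = 1.03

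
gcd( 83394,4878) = 18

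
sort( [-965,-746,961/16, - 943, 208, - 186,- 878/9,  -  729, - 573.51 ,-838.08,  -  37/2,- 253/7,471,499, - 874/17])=[ - 965, - 943, - 838.08,-746, - 729,  -  573.51, - 186,-878/9, - 874/17,-253/7, - 37/2,961/16,208,471, 499 ] 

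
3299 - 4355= - 1056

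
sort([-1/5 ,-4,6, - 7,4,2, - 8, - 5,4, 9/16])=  [ - 8, - 7, -5,-4,  -  1/5,9/16, 2,  4,4,6 ] 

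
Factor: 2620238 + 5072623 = 3^1* 11^1 *233117^1  =  7692861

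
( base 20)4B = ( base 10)91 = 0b1011011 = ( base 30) 31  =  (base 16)5B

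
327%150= 27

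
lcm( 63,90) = 630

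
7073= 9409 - 2336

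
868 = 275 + 593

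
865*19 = 16435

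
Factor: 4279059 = 3^2*43^1*11057^1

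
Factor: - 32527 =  - 11^1*2957^1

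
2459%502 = 451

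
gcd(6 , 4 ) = 2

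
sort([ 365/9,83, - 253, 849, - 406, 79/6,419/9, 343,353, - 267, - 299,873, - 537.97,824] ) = [-537.97, - 406, - 299, - 267, - 253, 79/6,365/9,419/9,83,343,353, 824,849 , 873]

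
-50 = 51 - 101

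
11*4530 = 49830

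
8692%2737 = 481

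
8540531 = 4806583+3733948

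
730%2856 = 730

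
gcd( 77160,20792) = 8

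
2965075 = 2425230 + 539845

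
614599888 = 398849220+215750668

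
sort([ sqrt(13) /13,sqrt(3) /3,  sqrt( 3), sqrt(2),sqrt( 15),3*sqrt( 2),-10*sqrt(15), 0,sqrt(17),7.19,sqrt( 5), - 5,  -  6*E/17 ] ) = [ - 10  *sqrt(15), - 5,-6 * E/17,0, sqrt ( 13)/13,  sqrt(3 )/3,sqrt( 2), sqrt(3),sqrt( 5), sqrt(15), sqrt( 17),3*sqrt( 2), 7.19] 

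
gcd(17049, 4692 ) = 3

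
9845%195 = 95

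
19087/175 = 19087/175 = 109.07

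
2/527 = 2/527 = 0.00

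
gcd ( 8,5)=1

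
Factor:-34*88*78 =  - 2^5*3^1 * 11^1*13^1*17^1 = - 233376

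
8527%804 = 487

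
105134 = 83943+21191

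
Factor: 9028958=2^1 *4514479^1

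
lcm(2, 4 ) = 4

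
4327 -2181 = 2146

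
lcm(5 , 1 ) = 5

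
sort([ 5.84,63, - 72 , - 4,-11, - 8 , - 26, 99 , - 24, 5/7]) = [ - 72, - 26, - 24 , - 11, - 8,  -  4, 5/7,5.84, 63,99] 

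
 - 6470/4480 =  -  647/448=- 1.44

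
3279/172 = 3279/172 = 19.06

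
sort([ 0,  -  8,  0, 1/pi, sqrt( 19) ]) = [ - 8,0,0 , 1/pi  ,  sqrt(19 )]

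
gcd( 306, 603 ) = 9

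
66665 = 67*995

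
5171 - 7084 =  - 1913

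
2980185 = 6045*493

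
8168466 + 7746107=15914573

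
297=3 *99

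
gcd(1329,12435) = 3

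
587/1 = 587 = 587.00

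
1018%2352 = 1018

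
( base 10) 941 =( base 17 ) 346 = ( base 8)1655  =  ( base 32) td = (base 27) 17N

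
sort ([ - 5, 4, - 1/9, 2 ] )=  [ - 5, - 1/9, 2,4 ] 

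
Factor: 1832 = 2^3 * 229^1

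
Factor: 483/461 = 3^1*7^1*23^1*461^(-1) 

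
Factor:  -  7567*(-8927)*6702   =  452724181518 = 2^1*3^1*7^1*23^1*47^1*79^1*113^1*1117^1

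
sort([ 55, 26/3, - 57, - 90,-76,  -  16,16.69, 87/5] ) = [ - 90, - 76, -57, - 16, 26/3, 16.69,87/5, 55 ]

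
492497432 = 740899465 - 248402033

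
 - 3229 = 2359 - 5588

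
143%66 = 11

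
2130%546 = 492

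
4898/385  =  4898/385 = 12.72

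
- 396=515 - 911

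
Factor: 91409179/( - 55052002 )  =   - 2^(-1) * 467^1 * 195737^1*27526001^( - 1)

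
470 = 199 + 271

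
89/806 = 89/806 = 0.11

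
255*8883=2265165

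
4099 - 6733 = -2634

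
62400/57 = 1094 + 14/19 =1094.74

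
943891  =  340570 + 603321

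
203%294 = 203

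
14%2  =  0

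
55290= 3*18430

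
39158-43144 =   -  3986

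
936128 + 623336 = 1559464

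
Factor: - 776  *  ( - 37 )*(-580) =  - 16652960 = - 2^5*5^1*29^1 *37^1*97^1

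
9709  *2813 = 27311417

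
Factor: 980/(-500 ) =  - 5^ (  -  2)*7^2 = -49/25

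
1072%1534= 1072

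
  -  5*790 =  - 3950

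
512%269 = 243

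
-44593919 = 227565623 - 272159542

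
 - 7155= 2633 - 9788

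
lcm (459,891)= 15147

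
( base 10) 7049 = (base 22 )EC9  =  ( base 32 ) 6S9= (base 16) 1b89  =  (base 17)176b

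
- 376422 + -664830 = - 1041252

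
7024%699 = 34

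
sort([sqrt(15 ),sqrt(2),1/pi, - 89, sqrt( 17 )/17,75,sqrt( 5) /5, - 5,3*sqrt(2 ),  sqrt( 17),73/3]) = [ - 89,  -  5,sqrt( 17) /17 , 1/pi, sqrt(5 ) /5,sqrt(2),sqrt( 15 ), sqrt(17 ),3*sqrt ( 2),73/3,75]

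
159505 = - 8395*( - 19)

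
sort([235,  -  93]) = [ - 93, 235]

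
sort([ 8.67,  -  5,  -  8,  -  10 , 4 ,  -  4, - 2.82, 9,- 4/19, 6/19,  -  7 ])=[-10, - 8, - 7, - 5,  -  4,  -  2.82,- 4/19,6/19,4, 8.67, 9]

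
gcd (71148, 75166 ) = 98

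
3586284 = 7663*468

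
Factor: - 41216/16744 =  - 2^5 * 13^( - 1) = - 32/13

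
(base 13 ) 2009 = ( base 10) 4403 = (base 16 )1133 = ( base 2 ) 1000100110011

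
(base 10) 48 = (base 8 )60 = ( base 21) 26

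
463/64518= 463/64518 = 0.01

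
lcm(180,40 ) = 360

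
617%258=101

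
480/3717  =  160/1239= 0.13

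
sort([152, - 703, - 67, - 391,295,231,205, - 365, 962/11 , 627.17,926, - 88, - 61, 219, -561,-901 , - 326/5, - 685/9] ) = [ - 901,  -  703, - 561, - 391,-365, - 88, - 685/9, - 67 ,-326/5, - 61, 962/11,152,205,219,231  ,  295, 627.17, 926]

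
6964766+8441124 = 15405890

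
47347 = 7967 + 39380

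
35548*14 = 497672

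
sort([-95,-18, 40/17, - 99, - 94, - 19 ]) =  [- 99,  -  95, - 94, - 19, - 18,40/17] 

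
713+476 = 1189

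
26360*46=1212560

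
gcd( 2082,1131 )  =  3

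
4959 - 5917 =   -  958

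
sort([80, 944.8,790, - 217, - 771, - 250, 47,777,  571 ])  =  [ - 771, - 250,- 217, 47, 80, 571, 777, 790, 944.8]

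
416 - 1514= - 1098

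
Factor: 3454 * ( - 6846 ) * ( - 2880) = 68100721920 = 2^8*3^3 * 5^1*7^1 * 11^1*157^1 *163^1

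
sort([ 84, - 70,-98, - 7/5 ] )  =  [ - 98,-70, - 7/5,84] 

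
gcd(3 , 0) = 3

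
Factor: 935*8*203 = 2^3*5^1*7^1*11^1*17^1*29^1 = 1518440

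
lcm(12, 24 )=24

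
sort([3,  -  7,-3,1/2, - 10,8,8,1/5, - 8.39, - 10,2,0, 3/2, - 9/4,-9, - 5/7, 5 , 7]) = [-10,-10,-9, - 8.39, - 7 ,-3,-9/4,-5/7,0,1/5, 1/2,3/2,2, 3, 5,7,8,8]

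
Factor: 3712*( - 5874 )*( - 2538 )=55339282944= 2^9*3^4*11^1 * 29^1*47^1*89^1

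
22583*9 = 203247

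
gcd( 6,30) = 6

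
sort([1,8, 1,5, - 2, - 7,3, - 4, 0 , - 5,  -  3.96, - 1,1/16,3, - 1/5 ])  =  [ - 7,-5, - 4, - 3.96, - 2, - 1, - 1/5 , 0,1/16, 1, 1 , 3 , 3,5,8]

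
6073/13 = 6073/13 =467.15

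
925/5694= 925/5694= 0.16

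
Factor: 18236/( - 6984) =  - 47/18  =  - 2^( - 1 ) * 3^( - 2)*47^1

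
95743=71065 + 24678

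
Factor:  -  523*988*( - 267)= 137965308 = 2^2*3^1*13^1*19^1*89^1*523^1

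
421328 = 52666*8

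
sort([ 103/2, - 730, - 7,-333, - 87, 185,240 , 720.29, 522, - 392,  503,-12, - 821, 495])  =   [ - 821, - 730,  -  392, - 333,  -  87,-12, - 7 , 103/2 , 185, 240, 495, 503, 522, 720.29]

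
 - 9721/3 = -9721/3 = -  3240.33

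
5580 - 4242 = 1338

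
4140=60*69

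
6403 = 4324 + 2079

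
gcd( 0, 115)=115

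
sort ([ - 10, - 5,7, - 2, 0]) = [ - 10, - 5,-2, 0,7] 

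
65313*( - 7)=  - 457191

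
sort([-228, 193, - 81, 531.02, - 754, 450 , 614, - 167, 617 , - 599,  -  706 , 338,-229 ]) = [ - 754,-706, - 599,-229, -228, - 167 , - 81, 193, 338,450, 531.02, 614,617]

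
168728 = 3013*56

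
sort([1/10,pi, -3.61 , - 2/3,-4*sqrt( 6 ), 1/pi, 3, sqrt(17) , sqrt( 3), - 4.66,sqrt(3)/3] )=[ - 4 * sqrt( 6), - 4.66, - 3.61,-2/3,  1/10, 1/pi,sqrt( 3)/3,sqrt( 3),3,pi, sqrt(17 )]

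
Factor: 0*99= 0 = 0^1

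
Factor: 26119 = 26119^1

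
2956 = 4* 739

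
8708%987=812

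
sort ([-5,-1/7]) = [ - 5, - 1/7]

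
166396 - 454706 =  - 288310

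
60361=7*8623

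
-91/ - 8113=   13/1159= 0.01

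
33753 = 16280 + 17473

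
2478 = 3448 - 970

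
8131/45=180  +  31/45  =  180.69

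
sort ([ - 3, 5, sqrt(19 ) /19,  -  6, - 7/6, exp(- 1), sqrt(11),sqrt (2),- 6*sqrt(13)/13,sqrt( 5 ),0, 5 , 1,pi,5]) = [ -6, - 3, - 6*sqrt( 13)/13, - 7/6,0, sqrt(19)/19 , exp( - 1) , 1,sqrt( 2 ), sqrt(5),  pi, sqrt( 11 ), 5, 5,  5] 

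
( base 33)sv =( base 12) 677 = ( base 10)955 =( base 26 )1aj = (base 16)3BB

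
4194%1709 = 776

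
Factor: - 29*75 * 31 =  - 3^1*5^2 * 29^1*31^1  =  -67425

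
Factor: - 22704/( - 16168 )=2^1*3^1*11^1*47^( - 1) = 66/47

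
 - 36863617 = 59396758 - 96260375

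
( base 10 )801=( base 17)2D2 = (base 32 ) P1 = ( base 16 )321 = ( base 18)289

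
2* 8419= 16838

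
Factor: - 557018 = - 2^1*7^1*11^1*3617^1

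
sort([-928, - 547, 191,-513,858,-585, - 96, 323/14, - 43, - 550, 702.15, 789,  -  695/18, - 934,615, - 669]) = [  -  934,-928, -669 , - 585, - 550,-547,-513, - 96,  -  43, - 695/18, 323/14, 191, 615,702.15,789,858]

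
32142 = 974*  33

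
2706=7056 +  - 4350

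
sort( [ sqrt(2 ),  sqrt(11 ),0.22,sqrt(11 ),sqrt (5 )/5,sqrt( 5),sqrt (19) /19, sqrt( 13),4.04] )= [0.22,sqrt ( 19)/19,  sqrt (5)/5,sqrt( 2 ),sqrt(5) , sqrt(11),sqrt(11), sqrt(13), 4.04]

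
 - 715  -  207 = - 922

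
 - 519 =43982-44501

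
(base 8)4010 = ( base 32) 208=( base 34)1QG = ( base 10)2056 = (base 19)5D4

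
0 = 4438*0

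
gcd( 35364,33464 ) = 4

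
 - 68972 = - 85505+16533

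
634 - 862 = - 228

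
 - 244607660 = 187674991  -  432282651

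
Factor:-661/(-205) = 5^(-1)*41^(-1 )*661^1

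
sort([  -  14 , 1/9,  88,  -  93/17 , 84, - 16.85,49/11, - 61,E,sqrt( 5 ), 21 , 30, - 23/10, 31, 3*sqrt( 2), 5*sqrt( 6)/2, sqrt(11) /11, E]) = [ - 61,  -  16.85, - 14, - 93/17, - 23/10, 1/9,sqrt(  11)/11,sqrt( 5 ), E, E, 3*sqrt( 2 ),  49/11,5*sqrt ( 6 ) /2,  21, 30 , 31, 84, 88 ] 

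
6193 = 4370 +1823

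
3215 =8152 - 4937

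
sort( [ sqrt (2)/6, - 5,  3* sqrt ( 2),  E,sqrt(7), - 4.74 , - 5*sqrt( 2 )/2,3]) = [-5, - 4.74, - 5 *sqrt( 2) /2, sqrt( 2)/6,sqrt( 7),  E,3, 3*sqrt( 2) ]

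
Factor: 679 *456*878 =271849872= 2^4*3^1 * 7^1*19^1*97^1*439^1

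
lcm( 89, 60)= 5340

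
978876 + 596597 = 1575473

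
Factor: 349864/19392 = 433/24= 2^( - 3)*3^( - 1)*433^1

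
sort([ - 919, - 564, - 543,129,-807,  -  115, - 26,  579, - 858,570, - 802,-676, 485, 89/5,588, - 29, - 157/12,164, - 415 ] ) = [ -919,-858,-807, - 802,-676, - 564, - 543 , - 415,- 115, - 29, - 26, - 157/12,89/5,129,164, 485,570,579,588]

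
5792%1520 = 1232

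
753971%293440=167091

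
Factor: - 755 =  - 5^1*151^1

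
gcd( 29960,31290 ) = 70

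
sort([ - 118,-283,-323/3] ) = [ - 283 ,  -  118, - 323/3 ]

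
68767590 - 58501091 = 10266499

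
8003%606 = 125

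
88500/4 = 22125= 22125.00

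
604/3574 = 302/1787 = 0.17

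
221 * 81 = 17901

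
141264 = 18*7848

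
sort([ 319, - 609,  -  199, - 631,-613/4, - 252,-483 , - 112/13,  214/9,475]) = [-631, - 609, - 483,  -  252, - 199 ,-613/4, - 112/13, 214/9,  319,  475] 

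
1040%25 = 15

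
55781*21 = 1171401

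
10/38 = 5/19 = 0.26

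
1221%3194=1221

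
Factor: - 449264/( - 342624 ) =2^(  -  1 )  *3^( - 1)*83^(-1)*653^1 = 653/498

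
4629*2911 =13475019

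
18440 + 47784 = 66224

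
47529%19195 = 9139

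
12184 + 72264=84448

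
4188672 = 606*6912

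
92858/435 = 3202/15= 213.47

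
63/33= 1 + 10/11 = 1.91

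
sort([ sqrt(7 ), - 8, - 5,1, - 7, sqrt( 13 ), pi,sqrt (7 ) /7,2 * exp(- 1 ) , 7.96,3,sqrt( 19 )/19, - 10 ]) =[ - 10, - 8, - 7 , - 5,sqrt( 19) /19,sqrt( 7 )/7,2 * exp (- 1), 1,sqrt( 7 ),3, pi, sqrt( 13), 7.96]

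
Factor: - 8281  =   - 7^2*13^2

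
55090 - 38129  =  16961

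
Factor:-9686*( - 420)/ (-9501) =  - 1356040/3167 = - 2^3* 5^1*7^1*29^1*167^1*3167^( -1)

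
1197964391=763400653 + 434563738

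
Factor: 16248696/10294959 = 5416232/3431653 = 2^3*983^ ( - 1 )*3491^( - 1)*677029^1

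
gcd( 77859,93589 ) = 1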